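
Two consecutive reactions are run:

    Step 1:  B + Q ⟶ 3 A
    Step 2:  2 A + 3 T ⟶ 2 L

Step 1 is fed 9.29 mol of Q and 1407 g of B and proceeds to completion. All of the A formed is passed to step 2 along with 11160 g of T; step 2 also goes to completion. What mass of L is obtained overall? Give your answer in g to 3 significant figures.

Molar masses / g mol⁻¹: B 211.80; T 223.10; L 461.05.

9190 g

Step 1:
n(Q) = 9.290 mol
n(B) = 1407 / 211.80 = 6.643 mol
n/ν → Q: 9.290, B: 6.643; B is limiting.
n(A) produced = (3/1) × 6.643 = 19.93 mol
Step 2:
n(A) available = 19.93 mol
n(T) = 11160 / 223.10 = 50.02 mol
n/ν → A: 9.965, T: 16.67; A is limiting.
n(L) = (2/2) × 19.93 = 19.93 mol
mass = 19.93 × 461.05 = 9189 g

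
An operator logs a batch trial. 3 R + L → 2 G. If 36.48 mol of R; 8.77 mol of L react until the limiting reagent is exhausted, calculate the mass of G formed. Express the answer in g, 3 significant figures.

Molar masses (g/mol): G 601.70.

10600 g

n(R) = 36.48 mol
n(L) = 8.770 mol
n/ν for R = 36.48/3 = 12.16
n/ν for L = 8.770/1 = 8.770
Smallest n/ν is L → limiting reagent.
n(G) = (2/1) × 8.770 = 17.54 mol
mass = 17.54 × 601.70 = 10550 g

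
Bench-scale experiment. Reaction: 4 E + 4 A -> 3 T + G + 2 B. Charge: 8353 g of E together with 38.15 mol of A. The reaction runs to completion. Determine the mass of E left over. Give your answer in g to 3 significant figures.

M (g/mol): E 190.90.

1070 g

n(E) = 8353 / 190.90 = 43.76 mol
n(A) = 38.15 mol
n/ν for E = 43.76/4 = 10.94
n/ν for A = 38.15/4 = 9.538
Smallest n/ν is A → limiting reagent.
E consumed = (4/4) × 38.15 = 38.15 mol
E remaining = 43.76 − 38.15 = 5.610 mol
mass = 5.610 × 190.90 = 1071 g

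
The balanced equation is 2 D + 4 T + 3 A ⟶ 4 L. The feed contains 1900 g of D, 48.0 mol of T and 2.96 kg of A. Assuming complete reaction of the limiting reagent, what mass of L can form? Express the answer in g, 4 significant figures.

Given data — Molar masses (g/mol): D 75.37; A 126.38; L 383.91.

n(D) = 1900 / 75.37 = 25.21 mol
n(T) = 48.00 mol
n(A) = 2.960×1000 / 126.38 = 23.42 mol
n/ν for D = 25.21/2 = 12.61
n/ν for T = 48.00/4 = 12.00
n/ν for A = 23.42/3 = 7.807
Smallest n/ν is A → limiting reagent.
n(L) = (4/3) × 23.42 = 31.23 mol
mass = 31.23 × 383.91 = 11990 g

11990 g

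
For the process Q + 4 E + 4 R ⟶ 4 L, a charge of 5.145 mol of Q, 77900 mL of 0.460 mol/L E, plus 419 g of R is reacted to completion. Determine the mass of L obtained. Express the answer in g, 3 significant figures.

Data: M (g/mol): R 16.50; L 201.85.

4150 g

n(Q) = 5.145 mol
n(E) = 0.460 × 77900/1000 = 35.83 mol
n(R) = 419.0 / 16.50 = 25.39 mol
n/ν for Q = 5.145/1 = 5.145
n/ν for E = 35.83/4 = 8.958
n/ν for R = 25.39/4 = 6.348
Smallest n/ν is Q → limiting reagent.
n(L) = (4/1) × 5.145 = 20.58 mol
mass = 20.58 × 201.85 = 4154 g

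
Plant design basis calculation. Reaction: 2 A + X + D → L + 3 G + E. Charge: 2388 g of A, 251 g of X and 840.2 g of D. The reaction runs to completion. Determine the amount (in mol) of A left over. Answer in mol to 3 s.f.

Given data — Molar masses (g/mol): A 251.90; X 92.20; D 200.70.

4.04 mol

n(A) = 2388 / 251.90 = 9.480 mol
n(X) = 251.0 / 92.20 = 2.722 mol
n(D) = 840.2 / 200.70 = 4.186 mol
n/ν for A = 9.480/2 = 4.740
n/ν for X = 2.722/1 = 2.722
n/ν for D = 4.186/1 = 4.186
Smallest n/ν is X → limiting reagent.
A consumed = (2/1) × 2.722 = 5.444 mol
A remaining = 9.480 − 5.444 = 4.036 mol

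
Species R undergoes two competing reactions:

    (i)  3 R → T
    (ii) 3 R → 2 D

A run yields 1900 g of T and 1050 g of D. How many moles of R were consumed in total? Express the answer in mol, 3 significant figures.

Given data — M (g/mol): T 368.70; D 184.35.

n(T) = 1900 / 368.70 = 5.153 mol
n(D) = 1050 / 184.35 = 5.696 mol
n(R) via (i) = (3/1)×5.153 = 15.46 mol
n(R) via (ii) = (3/2)×5.696 = 8.544 mol
total n(R) = 15.46 + 8.544 = 24.00 mol

24.0 mol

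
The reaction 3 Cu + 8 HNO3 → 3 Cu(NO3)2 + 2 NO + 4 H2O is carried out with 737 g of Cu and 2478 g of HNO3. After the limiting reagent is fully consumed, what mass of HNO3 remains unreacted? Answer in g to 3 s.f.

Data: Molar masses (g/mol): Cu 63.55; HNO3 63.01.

n(Cu) = 737.0 / 63.55 = 11.60 mol
n(HNO3) = 2478 / 63.01 = 39.33 mol
n/ν for Cu = 11.60/3 = 3.867
n/ν for HNO3 = 39.33/8 = 4.916
Smallest n/ν is Cu → limiting reagent.
HNO3 consumed = (8/3) × 11.60 = 30.93 mol
HNO3 remaining = 39.33 − 30.93 = 8.400 mol
mass = 8.400 × 63.01 = 529.3 g

529 g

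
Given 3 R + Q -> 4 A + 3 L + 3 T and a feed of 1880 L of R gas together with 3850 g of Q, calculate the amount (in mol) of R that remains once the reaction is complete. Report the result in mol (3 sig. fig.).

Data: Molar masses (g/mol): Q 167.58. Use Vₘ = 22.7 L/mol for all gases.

13.9 mol

n(R) = 1880 / 22.7 = 82.82 mol
n(Q) = 3850 / 167.58 = 22.97 mol
n/ν for R = 82.82/3 = 27.61
n/ν for Q = 22.97/1 = 22.97
Smallest n/ν is Q → limiting reagent.
R consumed = (3/1) × 22.97 = 68.91 mol
R remaining = 82.82 − 68.91 = 13.91 mol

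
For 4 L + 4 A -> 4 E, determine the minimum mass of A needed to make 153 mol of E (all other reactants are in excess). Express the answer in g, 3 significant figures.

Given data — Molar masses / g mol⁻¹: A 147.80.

n(E) = 153.0 mol
n(A) = (4/4) × 153.0 = 153.0 mol
mass = 153.0 × 147.80 = 22610 g

22600 g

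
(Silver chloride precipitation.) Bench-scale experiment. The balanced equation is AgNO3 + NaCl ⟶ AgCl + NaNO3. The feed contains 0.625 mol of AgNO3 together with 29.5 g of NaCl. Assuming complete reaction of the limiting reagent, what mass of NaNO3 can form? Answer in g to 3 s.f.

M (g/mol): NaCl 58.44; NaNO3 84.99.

n(AgNO3) = 0.6250 mol
n(NaCl) = 29.50 / 58.44 = 0.5048 mol
n/ν for AgNO3 = 0.6250/1 = 0.6250
n/ν for NaCl = 0.5048/1 = 0.5048
Smallest n/ν is NaCl → limiting reagent.
n(NaNO3) = (1/1) × 0.5048 = 0.5048 mol
mass = 0.5048 × 84.99 = 42.90 g

42.9 g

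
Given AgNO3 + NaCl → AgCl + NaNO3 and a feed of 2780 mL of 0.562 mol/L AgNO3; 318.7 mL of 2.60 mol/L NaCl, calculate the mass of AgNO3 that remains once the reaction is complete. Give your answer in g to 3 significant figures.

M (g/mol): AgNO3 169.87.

n(AgNO3) = 0.562 × 2780/1000 = 1.562 mol
n(NaCl) = 2.60 × 318.7/1000 = 0.8286 mol
n/ν for AgNO3 = 1.562/1 = 1.562
n/ν for NaCl = 0.8286/1 = 0.8286
Smallest n/ν is NaCl → limiting reagent.
AgNO3 consumed = (1/1) × 0.8286 = 0.8286 mol
AgNO3 remaining = 1.562 − 0.8286 = 0.7334 mol
mass = 0.7334 × 169.87 = 124.6 g

125 g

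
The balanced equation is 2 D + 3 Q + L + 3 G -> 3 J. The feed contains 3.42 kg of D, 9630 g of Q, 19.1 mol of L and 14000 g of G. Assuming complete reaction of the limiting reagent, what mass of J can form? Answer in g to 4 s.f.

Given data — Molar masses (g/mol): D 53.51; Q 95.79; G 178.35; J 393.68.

22560 g

n(D) = 3.420×1000 / 53.51 = 63.91 mol
n(Q) = 9630 / 95.79 = 100.5 mol
n(L) = 19.10 mol
n(G) = 14000 / 178.35 = 78.50 mol
n/ν for D = 63.91/2 = 31.96
n/ν for Q = 100.5/3 = 33.50
n/ν for L = 19.10/1 = 19.10
n/ν for G = 78.50/3 = 26.17
Smallest n/ν is L → limiting reagent.
n(J) = (3/1) × 19.10 = 57.30 mol
mass = 57.30 × 393.68 = 22560 g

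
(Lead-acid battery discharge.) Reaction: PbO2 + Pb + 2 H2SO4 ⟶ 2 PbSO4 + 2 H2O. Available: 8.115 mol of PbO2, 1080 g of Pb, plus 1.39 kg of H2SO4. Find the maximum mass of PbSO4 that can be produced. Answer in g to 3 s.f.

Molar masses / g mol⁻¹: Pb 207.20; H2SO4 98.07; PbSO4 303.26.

3160 g

n(PbO2) = 8.115 mol
n(Pb) = 1080 / 207.20 = 5.212 mol
n(H2SO4) = 1.390×1000 / 98.07 = 14.17 mol
n/ν for PbO2 = 8.115/1 = 8.115
n/ν for Pb = 5.212/1 = 5.212
n/ν for H2SO4 = 14.17/2 = 7.085
Smallest n/ν is Pb → limiting reagent.
n(PbSO4) = (2/1) × 5.212 = 10.42 mol
mass = 10.42 × 303.26 = 3160 g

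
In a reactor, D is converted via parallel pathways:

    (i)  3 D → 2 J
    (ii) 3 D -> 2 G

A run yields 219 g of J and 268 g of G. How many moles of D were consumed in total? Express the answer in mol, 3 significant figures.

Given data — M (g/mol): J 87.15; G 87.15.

n(J) = 219 / 87.15 = 2.513 mol
n(G) = 268 / 87.15 = 3.075 mol
n(D) via (i) = (3/2)×2.513 = 3.770 mol
n(D) via (ii) = (3/2)×3.075 = 4.613 mol
total n(D) = 3.770 + 4.613 = 8.383 mol

8.38 mol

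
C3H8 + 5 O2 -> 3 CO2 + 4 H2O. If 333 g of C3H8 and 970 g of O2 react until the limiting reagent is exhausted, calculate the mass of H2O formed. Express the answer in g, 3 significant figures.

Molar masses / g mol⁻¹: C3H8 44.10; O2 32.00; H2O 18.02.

437 g

n(C3H8) = 333.0 / 44.10 = 7.551 mol
n(O2) = 970.0 / 32.00 = 30.31 mol
n/ν → C3H8: 7.551, O2: 6.062; O2 is limiting.
n(H2O) = (4/5) × 30.31 = 24.25 mol
mass = 24.25 × 18.02 = 437.0 g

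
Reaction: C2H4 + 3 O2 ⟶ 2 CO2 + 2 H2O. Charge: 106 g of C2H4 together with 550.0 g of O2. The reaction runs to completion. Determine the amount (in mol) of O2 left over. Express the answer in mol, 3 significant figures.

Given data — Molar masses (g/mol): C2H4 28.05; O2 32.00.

n(C2H4) = 106.0 / 28.05 = 3.779 mol
n(O2) = 550.0 / 32.00 = 17.19 mol
n/ν for C2H4 = 3.779/1 = 3.779
n/ν for O2 = 17.19/3 = 5.730
Smallest n/ν is C2H4 → limiting reagent.
O2 consumed = (3/1) × 3.779 = 11.34 mol
O2 remaining = 17.19 − 11.34 = 5.850 mol

5.85 mol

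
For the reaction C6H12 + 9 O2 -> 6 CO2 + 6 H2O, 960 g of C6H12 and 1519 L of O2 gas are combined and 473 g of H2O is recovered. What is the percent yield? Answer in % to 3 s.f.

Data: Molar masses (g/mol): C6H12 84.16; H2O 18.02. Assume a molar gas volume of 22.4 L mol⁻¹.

58.1 %

n(C6H12) = 960.0 / 84.16 = 11.41 mol
n(O2) = 1519 / 22.4 = 67.81 mol
n/ν for C6H12 = 11.41/1 = 11.41
n/ν for O2 = 67.81/9 = 7.534
Smallest n/ν is O2 → limiting reagent.
theoretical n(H2O) = (6/9) × 67.81 = 45.21 mol → 814.7 g
% yield = 473 / 814.7 × 100 = 58.06 %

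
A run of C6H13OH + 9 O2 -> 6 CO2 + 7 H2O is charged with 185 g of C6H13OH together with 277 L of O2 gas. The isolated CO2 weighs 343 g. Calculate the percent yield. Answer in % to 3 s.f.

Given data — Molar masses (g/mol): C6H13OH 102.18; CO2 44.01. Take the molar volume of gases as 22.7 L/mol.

95.8 %

n(C6H13OH) = 185.0 / 102.18 = 1.811 mol
n(O2) = 277.0 / 22.7 = 12.20 mol
n/ν for C6H13OH = 1.811/1 = 1.811
n/ν for O2 = 12.20/9 = 1.356
Smallest n/ν is O2 → limiting reagent.
theoretical n(CO2) = (6/9) × 12.20 = 8.133 mol → 357.9 g
% yield = 343 / 357.9 × 100 = 95.84 %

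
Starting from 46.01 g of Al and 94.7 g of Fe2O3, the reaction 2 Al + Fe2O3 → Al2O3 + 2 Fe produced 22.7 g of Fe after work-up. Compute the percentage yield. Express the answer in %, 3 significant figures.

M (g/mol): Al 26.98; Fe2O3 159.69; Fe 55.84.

34.3 %

n(Al) = 46.01 / 26.98 = 1.705 mol
n(Fe2O3) = 94.70 / 159.69 = 0.5930 mol
n/ν for Al = 1.705/2 = 0.8525
n/ν for Fe2O3 = 0.5930/1 = 0.5930
Smallest n/ν is Fe2O3 → limiting reagent.
theoretical n(Fe) = (2/1) × 0.5930 = 1.186 mol → 66.23 g
% yield = 22.7 / 66.23 × 100 = 34.27 %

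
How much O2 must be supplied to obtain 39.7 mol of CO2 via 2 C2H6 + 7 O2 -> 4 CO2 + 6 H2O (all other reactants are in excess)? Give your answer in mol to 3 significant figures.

n(CO2) = 39.70 mol
n(O2) = (7/4) × 39.70 = 69.48 mol

69.5 mol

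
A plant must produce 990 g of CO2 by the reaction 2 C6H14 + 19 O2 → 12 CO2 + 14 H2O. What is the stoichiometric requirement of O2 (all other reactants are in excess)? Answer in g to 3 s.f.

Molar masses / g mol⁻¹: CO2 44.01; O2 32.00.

1140 g

n(CO2) = 990 / 44.01 = 22.49 mol
n(O2) = (19/12) × 22.49 = 35.61 mol
mass = 35.61 × 32.00 = 1140 g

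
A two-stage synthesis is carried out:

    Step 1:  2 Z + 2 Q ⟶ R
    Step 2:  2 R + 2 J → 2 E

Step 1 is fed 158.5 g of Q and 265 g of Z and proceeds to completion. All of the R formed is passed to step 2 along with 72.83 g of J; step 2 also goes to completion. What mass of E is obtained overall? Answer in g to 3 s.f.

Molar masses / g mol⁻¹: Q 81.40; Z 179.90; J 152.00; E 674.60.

Step 1:
n(Q) = 158.5 / 81.40 = 1.947 mol
n(Z) = 265.0 / 179.90 = 1.473 mol
n/ν for Q = 1.947/2 = 0.9735
n/ν for Z = 1.473/2 = 0.7365
Smallest n/ν is Z → limiting reagent.
n(R) produced = (1/2) × 1.473 = 0.7365 mol
Step 2:
n(R) available = 0.7365 mol
n(J) = 72.83 / 152.00 = 0.4791 mol
n/ν for R = 0.7365/2 = 0.3683
n/ν for J = 0.4791/2 = 0.2396
Smallest n/ν is J → limiting reagent.
n(E) = (2/2) × 0.4791 = 0.4791 mol
mass = 0.4791 × 674.60 = 323.2 g

323 g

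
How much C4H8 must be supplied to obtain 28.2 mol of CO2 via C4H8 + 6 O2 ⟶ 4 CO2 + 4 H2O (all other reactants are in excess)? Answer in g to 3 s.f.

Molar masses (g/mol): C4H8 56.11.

n(CO2) = 28.20 mol
n(C4H8) = (1/4) × 28.20 = 7.050 mol
mass = 7.050 × 56.11 = 395.6 g

396 g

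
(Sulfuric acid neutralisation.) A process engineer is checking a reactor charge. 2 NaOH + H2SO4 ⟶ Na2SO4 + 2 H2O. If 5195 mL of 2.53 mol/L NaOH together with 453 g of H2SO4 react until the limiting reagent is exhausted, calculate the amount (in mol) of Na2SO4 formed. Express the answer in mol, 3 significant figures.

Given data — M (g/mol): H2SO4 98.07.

4.62 mol

n(NaOH) = 2.53 × 5195/1000 = 13.14 mol
n(H2SO4) = 453.0 / 98.07 = 4.619 mol
n/ν for NaOH = 13.14/2 = 6.570
n/ν for H2SO4 = 4.619/1 = 4.619
Smallest n/ν is H2SO4 → limiting reagent.
n(Na2SO4) = (1/1) × 4.619 = 4.619 mol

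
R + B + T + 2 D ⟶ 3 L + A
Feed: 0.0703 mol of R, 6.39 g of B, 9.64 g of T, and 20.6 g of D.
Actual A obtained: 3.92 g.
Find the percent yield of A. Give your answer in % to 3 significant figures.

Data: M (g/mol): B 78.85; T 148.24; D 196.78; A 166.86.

44.9 %

n(R) = 0.07030 mol
n(B) = 6.390 / 78.85 = 0.08104 mol
n(T) = 9.640 / 148.24 = 0.06503 mol
n(D) = 20.60 / 196.78 = 0.1047 mol
n/ν → R: 0.07030, B: 0.08104, T: 0.06503, D: 0.05235; D is limiting.
theoretical n(A) = (1/2) × 0.1047 = 0.05235 mol → 8.735 g
% yield = 3.92 / 8.735 × 100 = 44.88 %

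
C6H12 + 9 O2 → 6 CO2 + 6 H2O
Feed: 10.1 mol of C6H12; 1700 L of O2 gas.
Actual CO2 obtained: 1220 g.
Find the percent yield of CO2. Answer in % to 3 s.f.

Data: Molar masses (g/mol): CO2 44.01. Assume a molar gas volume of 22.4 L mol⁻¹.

n(C6H12) = 10.10 mol
n(O2) = 1700 / 22.4 = 75.89 mol
n/ν for C6H12 = 10.10/1 = 10.10
n/ν for O2 = 75.89/9 = 8.432
Smallest n/ν is O2 → limiting reagent.
theoretical n(CO2) = (6/9) × 75.89 = 50.59 mol → 2226 g
% yield = 1220 / 2226 × 100 = 54.81 %

54.8 %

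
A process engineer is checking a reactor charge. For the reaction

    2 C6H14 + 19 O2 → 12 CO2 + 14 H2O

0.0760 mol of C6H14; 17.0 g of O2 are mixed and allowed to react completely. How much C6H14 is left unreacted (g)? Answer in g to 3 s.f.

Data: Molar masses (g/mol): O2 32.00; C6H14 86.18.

n(C6H14) = 0.07600 mol
n(O2) = 17.00 / 32.00 = 0.5313 mol
n/ν for C6H14 = 0.07600/2 = 0.03800
n/ν for O2 = 0.5313/19 = 0.02796
Smallest n/ν is O2 → limiting reagent.
C6H14 consumed = (2/19) × 0.5313 = 0.05593 mol
C6H14 remaining = 0.07600 − 0.05593 = 0.02007 mol
mass = 0.02007 × 86.18 = 1.730 g

1.73 g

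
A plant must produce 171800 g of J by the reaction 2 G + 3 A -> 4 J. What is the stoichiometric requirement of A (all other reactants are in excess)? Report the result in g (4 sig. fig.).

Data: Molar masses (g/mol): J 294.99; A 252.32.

n(J) = 171800 / 294.99 = 582.4 mol
n(A) = (3/4) × 582.4 = 436.8 mol
mass = 436.8 × 252.32 = 110200 g

110200 g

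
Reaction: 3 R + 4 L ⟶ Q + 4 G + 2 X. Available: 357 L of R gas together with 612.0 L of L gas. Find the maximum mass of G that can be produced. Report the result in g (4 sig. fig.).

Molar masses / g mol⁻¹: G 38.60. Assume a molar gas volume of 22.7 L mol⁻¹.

n(R) = 357.0 / 22.7 = 15.73 mol
n(L) = 612.0 / 22.7 = 26.96 mol
n/ν for R = 15.73/3 = 5.243
n/ν for L = 26.96/4 = 6.740
Smallest n/ν is R → limiting reagent.
n(G) = (4/3) × 15.73 = 20.97 mol
mass = 20.97 × 38.60 = 809.4 g

809.4 g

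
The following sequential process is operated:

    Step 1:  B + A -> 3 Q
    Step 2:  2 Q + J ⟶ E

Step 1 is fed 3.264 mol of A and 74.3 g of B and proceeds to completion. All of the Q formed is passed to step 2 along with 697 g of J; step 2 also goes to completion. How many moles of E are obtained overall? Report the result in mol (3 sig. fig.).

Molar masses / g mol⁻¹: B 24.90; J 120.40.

4.48 mol

Step 1:
n(A) = 3.264 mol
n(B) = 74.30 / 24.90 = 2.984 mol
n/ν for A = 3.264/1 = 3.264
n/ν for B = 2.984/1 = 2.984
Smallest n/ν is B → limiting reagent.
n(Q) produced = (3/1) × 2.984 = 8.952 mol
Step 2:
n(Q) available = 8.952 mol
n(J) = 697.0 / 120.40 = 5.789 mol
n/ν for Q = 8.952/2 = 4.476
n/ν for J = 5.789/1 = 5.789
Smallest n/ν is Q → limiting reagent.
n(E) = (1/2) × 8.952 = 4.476 mol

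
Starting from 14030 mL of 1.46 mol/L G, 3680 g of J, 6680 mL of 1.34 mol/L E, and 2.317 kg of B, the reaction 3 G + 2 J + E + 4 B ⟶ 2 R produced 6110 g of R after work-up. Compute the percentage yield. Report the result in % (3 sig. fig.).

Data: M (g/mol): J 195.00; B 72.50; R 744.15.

n(G) = 1.46 × 14030/1000 = 20.48 mol
n(J) = 3680 / 195.00 = 18.87 mol
n(E) = 1.34 × 6680/1000 = 8.951 mol
n(B) = 2.317×1000 / 72.50 = 31.96 mol
n/ν → G: 6.827, J: 9.435, E: 8.951, B: 7.990; G is limiting.
theoretical n(R) = (2/3) × 20.48 = 13.65 mol → 10160 g
% yield = 6110 / 10160 × 100 = 60.14 %

60.1 %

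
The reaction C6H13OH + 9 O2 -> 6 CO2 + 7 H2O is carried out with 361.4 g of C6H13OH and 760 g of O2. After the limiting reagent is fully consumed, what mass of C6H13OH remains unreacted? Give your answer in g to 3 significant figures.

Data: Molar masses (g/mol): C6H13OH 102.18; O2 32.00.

n(C6H13OH) = 361.4 / 102.18 = 3.537 mol
n(O2) = 760.0 / 32.00 = 23.75 mol
n/ν → C6H13OH: 3.537, O2: 2.639; O2 is limiting.
C6H13OH consumed = (1/9) × 23.75 = 2.639 mol
C6H13OH remaining = 3.537 − 2.639 = 0.8980 mol
mass = 0.8980 × 102.18 = 91.76 g

91.8 g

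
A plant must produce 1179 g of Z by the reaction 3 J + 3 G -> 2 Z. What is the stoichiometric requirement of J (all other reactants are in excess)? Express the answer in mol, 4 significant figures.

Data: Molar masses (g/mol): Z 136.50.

n(Z) = 1179 / 136.50 = 8.637 mol
n(J) = (3/2) × 8.637 = 12.96 mol

12.96 mol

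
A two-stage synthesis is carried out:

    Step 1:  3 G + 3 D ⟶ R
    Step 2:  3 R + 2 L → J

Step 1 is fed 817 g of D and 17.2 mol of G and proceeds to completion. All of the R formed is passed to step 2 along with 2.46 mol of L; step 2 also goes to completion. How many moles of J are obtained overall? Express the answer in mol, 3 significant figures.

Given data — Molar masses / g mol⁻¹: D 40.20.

Step 1:
n(D) = 817.0 / 40.20 = 20.32 mol
n(G) = 17.20 mol
n/ν for D = 20.32/3 = 6.773
n/ν for G = 17.20/3 = 5.733
Smallest n/ν is G → limiting reagent.
n(R) produced = (1/3) × 17.20 = 5.733 mol
Step 2:
n(R) available = 5.733 mol
n(L) = 2.460 mol
n/ν for R = 5.733/3 = 1.911
n/ν for L = 2.460/2 = 1.230
Smallest n/ν is L → limiting reagent.
n(J) = (1/2) × 2.460 = 1.230 mol

1.23 mol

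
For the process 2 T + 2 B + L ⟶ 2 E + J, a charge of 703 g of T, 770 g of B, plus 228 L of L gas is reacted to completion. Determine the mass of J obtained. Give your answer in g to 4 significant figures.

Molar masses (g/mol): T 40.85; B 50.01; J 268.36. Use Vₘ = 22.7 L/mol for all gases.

n(T) = 703.0 / 40.85 = 17.21 mol
n(B) = 770.0 / 50.01 = 15.40 mol
n(L) = 228.0 / 22.7 = 10.04 mol
n/ν → T: 8.605, B: 7.700, L: 10.04; B is limiting.
n(J) = (1/2) × 15.40 = 7.700 mol
mass = 7.700 × 268.36 = 2066 g

2066 g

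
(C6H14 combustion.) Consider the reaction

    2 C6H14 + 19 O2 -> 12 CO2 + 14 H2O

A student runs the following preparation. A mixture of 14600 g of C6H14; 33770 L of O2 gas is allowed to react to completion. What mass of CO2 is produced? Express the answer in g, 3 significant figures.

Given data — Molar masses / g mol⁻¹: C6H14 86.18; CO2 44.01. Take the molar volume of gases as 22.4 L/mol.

n(C6H14) = 14600 / 86.18 = 169.4 mol
n(O2) = 33770 / 22.4 = 1508 mol
n/ν for C6H14 = 169.4/2 = 84.70
n/ν for O2 = 1508/19 = 79.37
Smallest n/ν is O2 → limiting reagent.
n(CO2) = (12/19) × 1508 = 952.4 mol
mass = 952.4 × 44.01 = 41920 g

41900 g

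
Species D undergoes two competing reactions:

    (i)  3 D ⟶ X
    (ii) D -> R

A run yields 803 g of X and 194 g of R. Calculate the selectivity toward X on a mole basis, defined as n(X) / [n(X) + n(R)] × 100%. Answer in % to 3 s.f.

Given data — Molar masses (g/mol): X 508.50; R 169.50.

n(X) = 803 / 508.50 = 1.579 mol
n(R) = 194 / 169.50 = 1.145 mol
selectivity = 1.579/(1.579+1.145) × 100 = 57.97 %

58.0 %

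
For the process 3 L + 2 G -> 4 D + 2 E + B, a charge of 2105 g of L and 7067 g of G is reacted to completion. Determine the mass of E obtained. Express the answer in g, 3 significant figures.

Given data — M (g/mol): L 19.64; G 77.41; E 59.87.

n(L) = 2105 / 19.64 = 107.2 mol
n(G) = 7067 / 77.41 = 91.29 mol
n/ν for L = 107.2/3 = 35.73
n/ν for G = 91.29/2 = 45.65
Smallest n/ν is L → limiting reagent.
n(E) = (2/3) × 107.2 = 71.47 mol
mass = 71.47 × 59.87 = 4279 g

4280 g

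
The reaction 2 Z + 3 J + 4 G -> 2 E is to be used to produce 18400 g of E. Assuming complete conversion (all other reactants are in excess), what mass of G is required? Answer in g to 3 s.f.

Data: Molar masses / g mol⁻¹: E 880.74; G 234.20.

n(E) = 18400 / 880.74 = 20.89 mol
n(G) = (4/2) × 20.89 = 41.78 mol
mass = 41.78 × 234.20 = 9785 g

9790 g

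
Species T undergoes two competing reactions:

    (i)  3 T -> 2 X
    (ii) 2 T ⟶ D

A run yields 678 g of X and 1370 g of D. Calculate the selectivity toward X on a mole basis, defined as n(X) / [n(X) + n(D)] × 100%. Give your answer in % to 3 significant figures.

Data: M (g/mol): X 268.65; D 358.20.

n(X) = 678 / 268.65 = 2.524 mol
n(D) = 1370 / 358.20 = 3.825 mol
selectivity = 2.524/(2.524+3.825) × 100 = 39.75 %

39.8 %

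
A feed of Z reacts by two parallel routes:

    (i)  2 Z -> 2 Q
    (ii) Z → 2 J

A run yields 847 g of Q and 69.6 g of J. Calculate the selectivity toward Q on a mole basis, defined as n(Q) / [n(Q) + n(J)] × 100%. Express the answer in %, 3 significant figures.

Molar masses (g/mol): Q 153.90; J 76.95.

85.9 %

n(Q) = 847 / 153.90 = 5.504 mol
n(J) = 69.6 / 76.95 = 0.9045 mol
selectivity = 5.504/(5.504+0.9045) × 100 = 85.89 %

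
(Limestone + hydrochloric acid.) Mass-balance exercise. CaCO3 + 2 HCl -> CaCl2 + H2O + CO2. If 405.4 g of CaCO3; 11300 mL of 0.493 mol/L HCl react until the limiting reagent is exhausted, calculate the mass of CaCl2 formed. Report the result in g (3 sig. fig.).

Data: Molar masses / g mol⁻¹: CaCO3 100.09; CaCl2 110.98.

309 g

n(CaCO3) = 405.4 / 100.09 = 4.050 mol
n(HCl) = 0.493 × 11300/1000 = 5.571 mol
n/ν → CaCO3: 4.050, HCl: 2.786; HCl is limiting.
n(CaCl2) = (1/2) × 5.571 = 2.786 mol
mass = 2.786 × 110.98 = 309.2 g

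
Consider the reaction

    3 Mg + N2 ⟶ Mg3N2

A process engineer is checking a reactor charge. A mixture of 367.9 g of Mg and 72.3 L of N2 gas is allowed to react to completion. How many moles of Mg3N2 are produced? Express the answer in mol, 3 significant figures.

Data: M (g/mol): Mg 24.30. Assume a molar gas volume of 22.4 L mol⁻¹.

3.23 mol

n(Mg) = 367.9 / 24.30 = 15.14 mol
n(N2) = 72.30 / 22.4 = 3.228 mol
n/ν for Mg = 15.14/3 = 5.047
n/ν for N2 = 3.228/1 = 3.228
Smallest n/ν is N2 → limiting reagent.
n(Mg3N2) = (1/1) × 3.228 = 3.228 mol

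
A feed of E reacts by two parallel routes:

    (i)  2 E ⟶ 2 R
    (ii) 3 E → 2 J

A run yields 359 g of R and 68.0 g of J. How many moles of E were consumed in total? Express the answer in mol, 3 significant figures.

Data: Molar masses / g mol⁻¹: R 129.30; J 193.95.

n(R) = 359 / 129.30 = 2.776 mol
n(J) = 68.0 / 193.95 = 0.3506 mol
n(E) via (i) = (2/2)×2.776 = 2.776 mol
n(E) via (ii) = (3/2)×0.3506 = 0.5259 mol
total n(E) = 2.776 + 0.5259 = 3.302 mol

3.30 mol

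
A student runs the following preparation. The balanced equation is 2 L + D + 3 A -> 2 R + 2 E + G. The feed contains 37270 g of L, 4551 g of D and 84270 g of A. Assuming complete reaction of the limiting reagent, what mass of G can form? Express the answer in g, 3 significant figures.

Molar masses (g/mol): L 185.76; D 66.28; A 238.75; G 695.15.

47700 g

n(L) = 37270 / 185.76 = 200.6 mol
n(D) = 4551 / 66.28 = 68.66 mol
n(A) = 84270 / 238.75 = 353.0 mol
n/ν for L = 200.6/2 = 100.3
n/ν for D = 68.66/1 = 68.66
n/ν for A = 353.0/3 = 117.7
Smallest n/ν is D → limiting reagent.
n(G) = (1/1) × 68.66 = 68.66 mol
mass = 68.66 × 695.15 = 47730 g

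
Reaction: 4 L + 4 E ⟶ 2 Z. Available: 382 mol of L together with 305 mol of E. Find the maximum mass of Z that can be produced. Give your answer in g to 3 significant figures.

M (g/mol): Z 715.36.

n(L) = 382.0 mol
n(E) = 305.0 mol
n/ν → L: 95.50, E: 76.25; E is limiting.
n(Z) = (2/4) × 305.0 = 152.5 mol
mass = 152.5 × 715.36 = 109100 g

109000 g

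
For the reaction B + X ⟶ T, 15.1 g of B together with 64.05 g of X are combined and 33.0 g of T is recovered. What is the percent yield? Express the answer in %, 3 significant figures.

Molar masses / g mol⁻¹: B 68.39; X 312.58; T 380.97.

n(B) = 15.10 / 68.39 = 0.2208 mol
n(X) = 64.05 / 312.58 = 0.2049 mol
n/ν → B: 0.2208, X: 0.2049; X is limiting.
theoretical n(T) = (1/1) × 0.2049 = 0.2049 mol → 78.06 g
% yield = 33.0 / 78.06 × 100 = 42.28 %

42.3 %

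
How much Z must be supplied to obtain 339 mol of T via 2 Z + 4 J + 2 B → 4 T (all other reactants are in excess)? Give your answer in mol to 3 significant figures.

170 mol

n(T) = 339.0 mol
n(Z) = (2/4) × 339.0 = 169.5 mol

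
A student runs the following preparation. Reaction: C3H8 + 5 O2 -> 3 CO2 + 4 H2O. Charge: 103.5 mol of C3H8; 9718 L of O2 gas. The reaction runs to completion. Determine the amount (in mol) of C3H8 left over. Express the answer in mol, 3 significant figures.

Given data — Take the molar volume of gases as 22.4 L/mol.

16.7 mol

n(C3H8) = 103.5 mol
n(O2) = 9718 / 22.4 = 433.8 mol
n/ν for C3H8 = 103.5/1 = 103.5
n/ν for O2 = 433.8/5 = 86.76
Smallest n/ν is O2 → limiting reagent.
C3H8 consumed = (1/5) × 433.8 = 86.76 mol
C3H8 remaining = 103.5 − 86.76 = 16.74 mol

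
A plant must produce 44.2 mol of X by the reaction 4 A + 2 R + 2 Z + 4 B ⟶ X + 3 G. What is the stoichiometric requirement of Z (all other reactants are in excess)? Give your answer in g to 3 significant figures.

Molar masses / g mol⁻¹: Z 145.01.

12800 g

n(X) = 44.20 mol
n(Z) = (2/1) × 44.20 = 88.40 mol
mass = 88.40 × 145.01 = 12820 g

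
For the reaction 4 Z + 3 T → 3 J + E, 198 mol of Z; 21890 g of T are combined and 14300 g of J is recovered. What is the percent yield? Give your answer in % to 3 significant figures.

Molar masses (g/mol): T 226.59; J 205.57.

72.0 %

n(Z) = 198.0 mol
n(T) = 21890 / 226.59 = 96.61 mol
n/ν → Z: 49.50, T: 32.20; T is limiting.
theoretical n(J) = (3/3) × 96.61 = 96.61 mol → 19860 g
% yield = 14300 / 19860 × 100 = 72.00 %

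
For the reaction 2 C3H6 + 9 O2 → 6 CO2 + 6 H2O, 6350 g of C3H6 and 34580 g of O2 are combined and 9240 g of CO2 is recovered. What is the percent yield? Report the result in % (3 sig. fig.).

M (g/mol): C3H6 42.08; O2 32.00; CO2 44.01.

n(C3H6) = 6350 / 42.08 = 150.9 mol
n(O2) = 34580 / 32.00 = 1081 mol
n/ν for C3H6 = 150.9/2 = 75.45
n/ν for O2 = 1081/9 = 120.1
Smallest n/ν is C3H6 → limiting reagent.
theoretical n(CO2) = (6/2) × 150.9 = 452.7 mol → 19920 g
% yield = 9240 / 19920 × 100 = 46.39 %

46.4 %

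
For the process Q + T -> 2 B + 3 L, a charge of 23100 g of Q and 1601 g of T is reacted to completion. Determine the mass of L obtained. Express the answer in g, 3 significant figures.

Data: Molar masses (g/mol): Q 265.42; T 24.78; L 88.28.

n(Q) = 23100 / 265.42 = 87.03 mol
n(T) = 1601 / 24.78 = 64.61 mol
n/ν for Q = 87.03/1 = 87.03
n/ν for T = 64.61/1 = 64.61
Smallest n/ν is T → limiting reagent.
n(L) = (3/1) × 64.61 = 193.8 mol
mass = 193.8 × 88.28 = 17110 g

17100 g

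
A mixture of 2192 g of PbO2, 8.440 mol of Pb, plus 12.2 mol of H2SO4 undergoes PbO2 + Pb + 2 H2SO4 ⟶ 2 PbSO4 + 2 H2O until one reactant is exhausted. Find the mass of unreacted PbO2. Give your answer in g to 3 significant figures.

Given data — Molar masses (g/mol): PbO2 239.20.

n(PbO2) = 2192 / 239.20 = 9.164 mol
n(Pb) = 8.440 mol
n(H2SO4) = 12.20 mol
n/ν for PbO2 = 9.164/1 = 9.164
n/ν for Pb = 8.440/1 = 8.440
n/ν for H2SO4 = 12.20/2 = 6.100
Smallest n/ν is H2SO4 → limiting reagent.
PbO2 consumed = (1/2) × 12.20 = 6.100 mol
PbO2 remaining = 9.164 − 6.100 = 3.064 mol
mass = 3.064 × 239.20 = 732.9 g

733 g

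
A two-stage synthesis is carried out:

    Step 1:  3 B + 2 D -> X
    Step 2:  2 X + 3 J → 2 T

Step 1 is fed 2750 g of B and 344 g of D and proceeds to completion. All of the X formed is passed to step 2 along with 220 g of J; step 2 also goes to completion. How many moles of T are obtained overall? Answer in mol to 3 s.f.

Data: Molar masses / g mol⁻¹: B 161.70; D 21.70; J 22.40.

5.67 mol

Step 1:
n(B) = 2750 / 161.70 = 17.01 mol
n(D) = 344.0 / 21.70 = 15.85 mol
n/ν for B = 17.01/3 = 5.670
n/ν for D = 15.85/2 = 7.925
Smallest n/ν is B → limiting reagent.
n(X) produced = (1/3) × 17.01 = 5.670 mol
Step 2:
n(X) available = 5.670 mol
n(J) = 220.0 / 22.40 = 9.821 mol
n/ν for X = 5.670/2 = 2.835
n/ν for J = 9.821/3 = 3.274
Smallest n/ν is X → limiting reagent.
n(T) = (2/2) × 5.670 = 5.670 mol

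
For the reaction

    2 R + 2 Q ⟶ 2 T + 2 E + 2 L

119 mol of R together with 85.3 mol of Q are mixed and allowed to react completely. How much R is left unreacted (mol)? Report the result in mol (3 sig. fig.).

33.7 mol

n(R) = 119.0 mol
n(Q) = 85.30 mol
n/ν for R = 119.0/2 = 59.50
n/ν for Q = 85.30/2 = 42.65
Smallest n/ν is Q → limiting reagent.
R consumed = (2/2) × 85.30 = 85.30 mol
R remaining = 119.0 − 85.30 = 33.70 mol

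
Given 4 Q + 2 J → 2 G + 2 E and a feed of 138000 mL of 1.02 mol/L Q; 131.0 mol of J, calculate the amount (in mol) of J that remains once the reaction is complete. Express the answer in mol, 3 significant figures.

60.6 mol

n(Q) = 1.02 × 138000/1000 = 140.8 mol
n(J) = 131.0 mol
n/ν for Q = 140.8/4 = 35.20
n/ν for J = 131.0/2 = 65.50
Smallest n/ν is Q → limiting reagent.
J consumed = (2/4) × 140.8 = 70.40 mol
J remaining = 131.0 − 70.40 = 60.60 mol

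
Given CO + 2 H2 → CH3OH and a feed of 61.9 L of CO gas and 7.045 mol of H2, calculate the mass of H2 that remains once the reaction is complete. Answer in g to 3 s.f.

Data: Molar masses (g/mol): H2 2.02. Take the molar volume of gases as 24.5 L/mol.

4.02 g

n(CO) = 61.90 / 24.5 = 2.527 mol
n(H2) = 7.045 mol
n/ν for CO = 2.527/1 = 2.527
n/ν for H2 = 7.045/2 = 3.523
Smallest n/ν is CO → limiting reagent.
H2 consumed = (2/1) × 2.527 = 5.054 mol
H2 remaining = 7.045 − 5.054 = 1.991 mol
mass = 1.991 × 2.02 = 4.022 g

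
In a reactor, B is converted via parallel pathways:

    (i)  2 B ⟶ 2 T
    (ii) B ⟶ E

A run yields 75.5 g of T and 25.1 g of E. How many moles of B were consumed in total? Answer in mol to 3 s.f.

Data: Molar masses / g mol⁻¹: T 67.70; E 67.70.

1.49 mol

n(T) = 75.5 / 67.70 = 1.115 mol
n(E) = 25.1 / 67.70 = 0.3708 mol
n(B) via (i) = (2/2)×1.115 = 1.115 mol
n(B) via (ii) = (1/1)×0.3708 = 0.3708 mol
total n(B) = 1.115 + 0.3708 = 1.486 mol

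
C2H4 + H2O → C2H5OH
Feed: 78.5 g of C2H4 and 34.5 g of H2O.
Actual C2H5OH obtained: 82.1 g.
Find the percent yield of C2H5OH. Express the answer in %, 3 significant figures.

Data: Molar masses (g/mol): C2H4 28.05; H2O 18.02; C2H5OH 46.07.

n(C2H4) = 78.50 / 28.05 = 2.799 mol
n(H2O) = 34.50 / 18.02 = 1.915 mol
n/ν → C2H4: 2.799, H2O: 1.915; H2O is limiting.
theoretical n(C2H5OH) = (1/1) × 1.915 = 1.915 mol → 88.22 g
% yield = 82.1 / 88.22 × 100 = 93.06 %

93.1 %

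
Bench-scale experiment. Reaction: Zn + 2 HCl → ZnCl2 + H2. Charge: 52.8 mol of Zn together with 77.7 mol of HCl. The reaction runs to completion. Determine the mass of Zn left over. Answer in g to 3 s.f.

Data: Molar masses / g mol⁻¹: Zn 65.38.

912 g

n(Zn) = 52.80 mol
n(HCl) = 77.70 mol
n/ν for Zn = 52.80/1 = 52.80
n/ν for HCl = 77.70/2 = 38.85
Smallest n/ν is HCl → limiting reagent.
Zn consumed = (1/2) × 77.70 = 38.85 mol
Zn remaining = 52.80 − 38.85 = 13.95 mol
mass = 13.95 × 65.38 = 912.1 g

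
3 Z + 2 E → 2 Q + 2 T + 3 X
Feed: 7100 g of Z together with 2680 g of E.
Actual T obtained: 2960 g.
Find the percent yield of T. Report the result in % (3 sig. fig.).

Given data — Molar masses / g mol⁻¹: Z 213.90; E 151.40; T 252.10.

66.3 %

n(Z) = 7100 / 213.90 = 33.19 mol
n(E) = 2680 / 151.40 = 17.70 mol
n/ν for Z = 33.19/3 = 11.06
n/ν for E = 17.70/2 = 8.850
Smallest n/ν is E → limiting reagent.
theoretical n(T) = (2/2) × 17.70 = 17.70 mol → 4462 g
% yield = 2960 / 4462 × 100 = 66.34 %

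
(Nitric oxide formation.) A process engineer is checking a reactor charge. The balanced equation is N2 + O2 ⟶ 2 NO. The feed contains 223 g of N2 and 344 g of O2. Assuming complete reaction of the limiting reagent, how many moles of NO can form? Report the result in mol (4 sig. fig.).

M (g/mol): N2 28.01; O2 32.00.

n(N2) = 223.0 / 28.01 = 7.961 mol
n(O2) = 344.0 / 32.00 = 10.75 mol
n/ν → N2: 7.961, O2: 10.75; N2 is limiting.
n(NO) = (2/1) × 7.961 = 15.92 mol

15.92 mol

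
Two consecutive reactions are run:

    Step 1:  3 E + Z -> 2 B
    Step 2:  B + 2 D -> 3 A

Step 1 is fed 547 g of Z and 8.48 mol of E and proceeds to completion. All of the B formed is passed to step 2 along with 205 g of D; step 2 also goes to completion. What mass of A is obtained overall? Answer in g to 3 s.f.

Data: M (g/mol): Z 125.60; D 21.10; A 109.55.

1600 g

Step 1:
n(Z) = 547.0 / 125.60 = 4.355 mol
n(E) = 8.480 mol
n/ν → Z: 4.355, E: 2.827; E is limiting.
n(B) produced = (2/3) × 8.480 = 5.653 mol
Step 2:
n(B) available = 5.653 mol
n(D) = 205.0 / 21.10 = 9.716 mol
n/ν → B: 5.653, D: 4.858; D is limiting.
n(A) = (3/2) × 9.716 = 14.57 mol
mass = 14.57 × 109.55 = 1596 g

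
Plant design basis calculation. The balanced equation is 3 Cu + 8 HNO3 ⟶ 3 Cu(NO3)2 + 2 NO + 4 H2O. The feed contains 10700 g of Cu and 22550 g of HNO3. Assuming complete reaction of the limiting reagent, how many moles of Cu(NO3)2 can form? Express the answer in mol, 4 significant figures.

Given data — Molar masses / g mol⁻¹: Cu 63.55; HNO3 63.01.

n(Cu) = 10700 / 63.55 = 168.4 mol
n(HNO3) = 22550 / 63.01 = 357.9 mol
n/ν for Cu = 168.4/3 = 56.13
n/ν for HNO3 = 357.9/8 = 44.74
Smallest n/ν is HNO3 → limiting reagent.
n(Cu(NO3)2) = (3/8) × 357.9 = 134.2 mol

134.2 mol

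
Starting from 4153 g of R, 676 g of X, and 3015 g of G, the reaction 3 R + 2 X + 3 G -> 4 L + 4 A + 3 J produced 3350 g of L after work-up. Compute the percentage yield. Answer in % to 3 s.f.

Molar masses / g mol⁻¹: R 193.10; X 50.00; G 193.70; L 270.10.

59.8 %

n(R) = 4153 / 193.10 = 21.51 mol
n(X) = 676.0 / 50.00 = 13.52 mol
n(G) = 3015 / 193.70 = 15.57 mol
n/ν for R = 21.51/3 = 7.170
n/ν for X = 13.52/2 = 6.760
n/ν for G = 15.57/3 = 5.190
Smallest n/ν is G → limiting reagent.
theoretical n(L) = (4/3) × 15.57 = 20.76 mol → 5607 g
% yield = 3350 / 5607 × 100 = 59.75 %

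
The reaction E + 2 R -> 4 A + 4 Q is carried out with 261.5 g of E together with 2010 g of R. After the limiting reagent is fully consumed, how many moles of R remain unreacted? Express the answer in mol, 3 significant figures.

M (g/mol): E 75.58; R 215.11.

2.42 mol

n(E) = 261.5 / 75.58 = 3.460 mol
n(R) = 2010 / 215.11 = 9.344 mol
n/ν for E = 3.460/1 = 3.460
n/ν for R = 9.344/2 = 4.672
Smallest n/ν is E → limiting reagent.
R consumed = (2/1) × 3.460 = 6.920 mol
R remaining = 9.344 − 6.920 = 2.424 mol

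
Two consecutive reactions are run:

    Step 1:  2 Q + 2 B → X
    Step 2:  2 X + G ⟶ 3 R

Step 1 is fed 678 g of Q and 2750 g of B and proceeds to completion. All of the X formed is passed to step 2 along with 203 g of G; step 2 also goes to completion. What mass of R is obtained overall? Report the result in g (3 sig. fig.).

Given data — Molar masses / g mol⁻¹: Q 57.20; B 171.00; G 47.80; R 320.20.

Step 1:
n(Q) = 678.0 / 57.20 = 11.85 mol
n(B) = 2750 / 171.00 = 16.08 mol
n/ν for Q = 11.85/2 = 5.925
n/ν for B = 16.08/2 = 8.040
Smallest n/ν is Q → limiting reagent.
n(X) produced = (1/2) × 11.85 = 5.925 mol
Step 2:
n(X) available = 5.925 mol
n(G) = 203.0 / 47.80 = 4.247 mol
n/ν for X = 5.925/2 = 2.963
n/ν for G = 4.247/1 = 4.247
Smallest n/ν is X → limiting reagent.
n(R) = (3/2) × 5.925 = 8.888 mol
mass = 8.888 × 320.20 = 2846 g

2850 g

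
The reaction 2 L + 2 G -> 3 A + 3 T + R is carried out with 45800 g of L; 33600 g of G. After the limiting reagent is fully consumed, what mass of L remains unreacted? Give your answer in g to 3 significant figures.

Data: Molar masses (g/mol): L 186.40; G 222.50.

17700 g

n(L) = 45800 / 186.40 = 245.7 mol
n(G) = 33600 / 222.50 = 151.0 mol
n/ν → L: 122.9, G: 75.50; G is limiting.
L consumed = (2/2) × 151.0 = 151.0 mol
L remaining = 245.7 − 151.0 = 94.70 mol
mass = 94.70 × 186.40 = 17650 g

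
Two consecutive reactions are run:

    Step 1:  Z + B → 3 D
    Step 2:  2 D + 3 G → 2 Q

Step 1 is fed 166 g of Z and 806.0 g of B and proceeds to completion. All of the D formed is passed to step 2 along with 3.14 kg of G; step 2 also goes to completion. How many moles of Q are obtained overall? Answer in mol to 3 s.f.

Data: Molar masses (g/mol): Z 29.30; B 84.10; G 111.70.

Step 1:
n(Z) = 166.0 / 29.30 = 5.666 mol
n(B) = 806.0 / 84.10 = 9.584 mol
n/ν → Z: 5.666, B: 9.584; Z is limiting.
n(D) produced = (3/1) × 5.666 = 17.00 mol
Step 2:
n(D) available = 17.00 mol
n(G) = 3.140×1000 / 111.70 = 28.11 mol
n/ν → D: 8.500, G: 9.370; D is limiting.
n(Q) = (2/2) × 17.00 = 17.00 mol

17.0 mol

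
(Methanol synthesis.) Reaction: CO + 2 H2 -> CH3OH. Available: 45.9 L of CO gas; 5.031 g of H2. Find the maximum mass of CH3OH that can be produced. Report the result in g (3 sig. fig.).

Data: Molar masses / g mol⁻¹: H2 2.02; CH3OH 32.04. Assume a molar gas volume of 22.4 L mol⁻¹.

n(CO) = 45.90 / 22.4 = 2.049 mol
n(H2) = 5.031 / 2.02 = 2.491 mol
n/ν for CO = 2.049/1 = 2.049
n/ν for H2 = 2.491/2 = 1.246
Smallest n/ν is H2 → limiting reagent.
n(CH3OH) = (1/2) × 2.491 = 1.246 mol
mass = 1.246 × 32.04 = 39.92 g

39.9 g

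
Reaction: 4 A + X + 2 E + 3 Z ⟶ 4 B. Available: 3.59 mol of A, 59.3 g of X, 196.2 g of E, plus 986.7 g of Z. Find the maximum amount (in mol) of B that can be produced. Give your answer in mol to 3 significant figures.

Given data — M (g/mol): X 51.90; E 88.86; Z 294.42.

n(A) = 3.590 mol
n(X) = 59.30 / 51.90 = 1.143 mol
n(E) = 196.2 / 88.86 = 2.208 mol
n(Z) = 986.7 / 294.42 = 3.351 mol
n/ν → A: 0.8975, X: 1.143, E: 1.104, Z: 1.117; A is limiting.
n(B) = (4/4) × 3.590 = 3.590 mol

3.59 mol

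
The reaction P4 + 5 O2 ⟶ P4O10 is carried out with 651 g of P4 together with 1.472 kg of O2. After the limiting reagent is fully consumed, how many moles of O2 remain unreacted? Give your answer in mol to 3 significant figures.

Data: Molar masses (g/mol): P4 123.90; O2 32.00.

19.7 mol

n(P4) = 651.0 / 123.90 = 5.254 mol
n(O2) = 1.472×1000 / 32.00 = 46.00 mol
n/ν → P4: 5.254, O2: 9.200; P4 is limiting.
O2 consumed = (5/1) × 5.254 = 26.27 mol
O2 remaining = 46.00 − 26.27 = 19.73 mol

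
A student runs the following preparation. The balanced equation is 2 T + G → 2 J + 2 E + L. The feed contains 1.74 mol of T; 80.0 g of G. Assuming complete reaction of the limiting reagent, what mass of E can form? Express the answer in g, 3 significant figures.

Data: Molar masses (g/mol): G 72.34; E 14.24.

n(T) = 1.740 mol
n(G) = 80.00 / 72.34 = 1.106 mol
n/ν for T = 1.740/2 = 0.8700
n/ν for G = 1.106/1 = 1.106
Smallest n/ν is T → limiting reagent.
n(E) = (2/2) × 1.740 = 1.740 mol
mass = 1.740 × 14.24 = 24.78 g

24.8 g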